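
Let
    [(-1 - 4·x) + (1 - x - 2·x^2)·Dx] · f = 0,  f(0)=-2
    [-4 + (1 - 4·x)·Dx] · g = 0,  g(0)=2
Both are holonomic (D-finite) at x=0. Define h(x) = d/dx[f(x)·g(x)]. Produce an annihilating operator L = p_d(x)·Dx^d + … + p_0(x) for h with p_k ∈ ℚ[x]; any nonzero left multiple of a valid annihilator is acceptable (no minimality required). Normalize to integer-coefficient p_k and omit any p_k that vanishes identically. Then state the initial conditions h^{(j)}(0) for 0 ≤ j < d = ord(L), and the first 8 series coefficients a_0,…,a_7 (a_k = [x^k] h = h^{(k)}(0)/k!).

L = (46 - 108·x - 216·x^2 + 256·x^3 + 768·x^4) + (-5 + 29·x - 6·x^2 - 152·x^3 + 80·x^4 + 192·x^5)·Dx  (order 1).
h: a_k = -20, -184, -1164, -6384, -32340, -156264, -731612, -3349984, …
ICs: h(0) = -20.

f: a_k = -2, -2, -6, -10, -22, -42, -86, -170, …
g: a_k = 2, 8, 32, 128, 512, 2048, 8192, 32768, …
L₀ := L_f ⊗_s L_g (sym. prod.), ord ≤ 1.
h=h₀': d/dx-closure on L₀ ⇒ L.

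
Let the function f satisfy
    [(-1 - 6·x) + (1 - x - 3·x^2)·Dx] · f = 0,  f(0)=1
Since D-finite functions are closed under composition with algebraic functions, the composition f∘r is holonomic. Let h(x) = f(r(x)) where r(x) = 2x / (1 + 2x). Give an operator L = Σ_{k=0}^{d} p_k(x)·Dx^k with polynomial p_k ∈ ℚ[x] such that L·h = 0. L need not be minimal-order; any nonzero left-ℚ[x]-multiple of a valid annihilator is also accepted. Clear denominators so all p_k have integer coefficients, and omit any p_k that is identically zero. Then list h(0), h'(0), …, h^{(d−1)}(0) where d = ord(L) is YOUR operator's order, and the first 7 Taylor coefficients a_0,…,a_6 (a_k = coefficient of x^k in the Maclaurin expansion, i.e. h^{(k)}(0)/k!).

f: a_k = 1, 1, 4, 7, 19, 40, 97, …
f∘r: x↦r, Dx↦Dx/r' in L_f ⇒ L₀.
L = (2 + 28·x) + (-1 - 4·x + 8·x^2 + 24·x^3)·Dx  (order 1).
h: a_k = 1, 2, 12, 0, 144, -288, 2304, …
ICs: h(0) = 1.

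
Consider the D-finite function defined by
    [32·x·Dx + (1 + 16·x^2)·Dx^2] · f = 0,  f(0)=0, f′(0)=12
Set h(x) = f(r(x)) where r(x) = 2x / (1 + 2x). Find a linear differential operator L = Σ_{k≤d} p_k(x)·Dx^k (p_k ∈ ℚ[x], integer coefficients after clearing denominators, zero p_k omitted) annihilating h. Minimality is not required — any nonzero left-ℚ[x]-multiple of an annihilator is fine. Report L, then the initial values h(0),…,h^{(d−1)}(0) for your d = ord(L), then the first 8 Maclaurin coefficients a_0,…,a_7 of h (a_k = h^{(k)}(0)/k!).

f: a_k = 0, 12, 0, -64, 0, 3072/5, 0, -49152/7, …
Substitute x→r, Dx→(1/r')Dx; clear ⇒ L₀.
L = (4 + 136·x)·Dx + (1 + 4·x + 68·x^2)·Dx^2  (order 2).
h: a_k = 0, 24, -48, -416, 2880, 38784/5, -156416, 1116672/7, …
ICs: h(0) = 0, h′(0) = 24.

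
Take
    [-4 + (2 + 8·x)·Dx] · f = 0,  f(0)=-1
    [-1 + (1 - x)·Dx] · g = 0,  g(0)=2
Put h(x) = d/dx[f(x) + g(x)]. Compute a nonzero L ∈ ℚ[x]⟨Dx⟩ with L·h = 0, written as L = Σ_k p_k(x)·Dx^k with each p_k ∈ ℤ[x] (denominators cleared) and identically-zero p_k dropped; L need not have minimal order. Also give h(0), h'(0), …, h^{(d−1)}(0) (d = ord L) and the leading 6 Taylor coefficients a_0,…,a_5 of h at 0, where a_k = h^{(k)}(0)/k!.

f: a_k = -1, -2, 2, -4, 10, -28, …
g: a_k = 2, 2, 2, 2, 2, 2, …
Weyl lclm of L_f,L_g ⇒ L₀ (ord ≤ 2).
Derive L from L₀ (diff closure).
L = (-18 - 12·x) + (3 - 36·x - 42·x^2)·Dx + (2 + 9·x + x^2 - 12·x^3)·Dx^2  (order 2).
h: a_k = 0, 8, -6, 48, -130, 516, …
ICs: h(0) = 0, h′(0) = 8.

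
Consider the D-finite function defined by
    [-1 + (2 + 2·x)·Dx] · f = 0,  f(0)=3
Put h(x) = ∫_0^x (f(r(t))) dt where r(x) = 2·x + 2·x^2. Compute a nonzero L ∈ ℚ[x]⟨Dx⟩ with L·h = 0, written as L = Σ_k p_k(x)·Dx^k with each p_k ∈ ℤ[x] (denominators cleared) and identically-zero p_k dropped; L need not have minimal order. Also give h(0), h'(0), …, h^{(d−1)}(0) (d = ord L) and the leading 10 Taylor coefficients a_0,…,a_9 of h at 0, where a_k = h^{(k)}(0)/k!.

f: a_k = 3, 3/2, -3/8, 3/16, -15/128, 21/256, -63/1024, 99/2048, -1287/32768, 2145/65536, …
Substitute x→r, Dx→(1/r')Dx; clear ⇒ L₀.
Integrate: L := L₀·Dx.
L = (-1 - 2·x)·Dx + (1 + 2·x + 2·x^2)·Dx^2  (order 2).
h: a_k = 0, 3, 3/2, 1/2, -3/8, 9/40, -1/16, -9/112, 21/128, -61/384, …
ICs: h(0) = 0, h′(0) = 3.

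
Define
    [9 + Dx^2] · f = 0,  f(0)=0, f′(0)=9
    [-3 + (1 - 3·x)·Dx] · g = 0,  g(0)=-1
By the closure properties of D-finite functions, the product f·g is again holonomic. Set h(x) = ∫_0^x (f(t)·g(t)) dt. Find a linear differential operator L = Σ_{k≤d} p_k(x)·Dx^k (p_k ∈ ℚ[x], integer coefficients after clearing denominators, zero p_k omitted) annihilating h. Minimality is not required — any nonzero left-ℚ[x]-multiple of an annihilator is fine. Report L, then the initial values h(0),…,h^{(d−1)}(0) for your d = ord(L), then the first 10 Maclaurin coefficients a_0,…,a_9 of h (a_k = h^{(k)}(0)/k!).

L = (-9 + 27·x)·Dx + 6·Dx^2 + (-1 + 3·x)·Dx^3  (order 3).
h: a_k = 0, 0, -9/2, -9, -135/8, -81/2, -8181/80, -73629/280, -3091689/4480, -1030563/560, …
ICs: h(0) = 0, h′(0) = 0, h′′(0) = -9.

f: a_k = 0, 9, 0, -27/2, 0, 243/40, 0, -729/560, 0, 729/4480, …
g: a_k = -1, -3, -9, -27, -81, -243, -729, -2187, -6561, -19683, …
h₀=f·g: eliminate ⇒ L₀, order ≤ 2·1.
∫: right-multiply L₀ by Dx.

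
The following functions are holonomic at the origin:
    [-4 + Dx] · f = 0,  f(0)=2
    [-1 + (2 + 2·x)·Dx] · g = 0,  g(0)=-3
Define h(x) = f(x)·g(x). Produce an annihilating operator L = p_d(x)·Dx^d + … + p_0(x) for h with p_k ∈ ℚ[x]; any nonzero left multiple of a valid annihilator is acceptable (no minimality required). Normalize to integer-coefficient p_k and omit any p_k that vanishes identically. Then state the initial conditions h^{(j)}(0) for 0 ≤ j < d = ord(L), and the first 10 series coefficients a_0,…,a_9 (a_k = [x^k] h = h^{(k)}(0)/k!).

f: a_k = 2, 8, 16, 64/3, 64/3, 256/15, 512/45, 2048/315, 1024/315, 4096/2835, …
g: a_k = -3, -3/2, 3/8, -3/16, 15/128, -21/256, 63/1024, -99/2048, 1287/32768, -2145/65536, …
L₀ := L_f ⊗_s L_g (sym. prod.), ord ≤ 1.
L = (-9 - 8·x) + (2 + 2·x)·Dx  (order 1).
h: a_k = -6, -27, -237/4, -683/8, -5841/64, -49553/640, -417727/7680, -1167969/35840, -29265889/1720320, -243638873/30965760, …
ICs: h(0) = -6.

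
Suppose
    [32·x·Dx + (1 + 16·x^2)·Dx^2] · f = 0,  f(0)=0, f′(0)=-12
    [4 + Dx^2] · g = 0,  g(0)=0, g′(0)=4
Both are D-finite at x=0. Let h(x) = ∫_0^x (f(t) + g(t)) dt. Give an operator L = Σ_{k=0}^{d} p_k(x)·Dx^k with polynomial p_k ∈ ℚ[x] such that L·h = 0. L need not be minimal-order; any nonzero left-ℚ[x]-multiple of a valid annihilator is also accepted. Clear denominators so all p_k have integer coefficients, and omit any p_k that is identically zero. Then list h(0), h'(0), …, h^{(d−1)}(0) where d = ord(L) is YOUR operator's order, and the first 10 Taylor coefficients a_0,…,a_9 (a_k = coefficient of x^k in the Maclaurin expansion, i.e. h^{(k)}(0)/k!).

L = (-6016·x + 102400·x^3 + 32768·x^5)·Dx^2 + (-28 + 1216·x^2 + 27648·x^4 + 16384·x^6)·Dx^3 + (-1504·x + 25600·x^3 + 8192·x^5)·Dx^4 + (-7 + 304·x^2 + 6912·x^4 + 4096·x^6)·Dx^5  (order 5).
h: a_k = 0, 0, -4, 0, 46/3, 0, -4604/45, 0, 276478/315, 0, …
ICs: h(0) = 0, h′(0) = 0, h′′(0) = -8, h′′′(0) = 0, h′′′′(0) = 368.

f: a_k = 0, -12, 0, 64, 0, -3072/5, 0, 49152/7, 0, -262144/3, …
g: a_k = 0, 4, 0, -8/3, 0, 8/15, 0, -16/315, 0, 8/2835, …
Sum ⇒ L₀ = lclm(L_f,L_g) in ℚ(x)⟨Dx⟩.
∫: right-multiply L₀ by Dx.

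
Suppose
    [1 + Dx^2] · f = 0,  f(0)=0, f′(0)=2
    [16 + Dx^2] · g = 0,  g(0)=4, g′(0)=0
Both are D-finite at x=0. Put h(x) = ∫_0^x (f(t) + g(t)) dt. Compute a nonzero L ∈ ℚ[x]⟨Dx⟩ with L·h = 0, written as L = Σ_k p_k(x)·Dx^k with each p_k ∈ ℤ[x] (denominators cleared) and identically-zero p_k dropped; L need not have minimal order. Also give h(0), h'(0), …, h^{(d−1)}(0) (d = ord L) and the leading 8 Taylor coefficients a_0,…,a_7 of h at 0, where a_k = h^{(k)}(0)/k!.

L = 16·Dx + 17·Dx^3 + Dx^5  (order 5).
h: a_k = 0, 4, 1, -32/3, -1/12, 128/15, 1/360, -1024/315, …
ICs: h(0) = 0, h′(0) = 4, h′′(0) = 2, h′′′(0) = -64, h′′′′(0) = -2.

f: a_k = 0, 2, 0, -1/3, 0, 1/60, 0, -1/2520, …
g: a_k = 4, 0, -32, 0, 128/3, 0, -1024/45, 0, …
L₀ := lclm(L_f,L_g); ord L₀ ≤ 2+2.
Integrate: L := L₀·Dx.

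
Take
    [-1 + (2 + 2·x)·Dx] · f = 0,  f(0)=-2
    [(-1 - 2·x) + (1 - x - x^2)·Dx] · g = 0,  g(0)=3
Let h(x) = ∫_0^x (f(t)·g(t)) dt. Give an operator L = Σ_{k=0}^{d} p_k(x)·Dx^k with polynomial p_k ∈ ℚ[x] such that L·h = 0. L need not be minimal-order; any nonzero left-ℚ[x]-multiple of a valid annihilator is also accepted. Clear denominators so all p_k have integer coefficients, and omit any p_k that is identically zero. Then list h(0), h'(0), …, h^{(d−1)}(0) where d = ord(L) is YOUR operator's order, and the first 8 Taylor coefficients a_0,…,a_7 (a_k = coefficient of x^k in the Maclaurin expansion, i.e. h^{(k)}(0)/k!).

f: a_k = -2, -1, 1/4, -1/8, 5/64, -7/128, 21/512, -33/1024, …
g: a_k = 3, 3, 6, 9, 15, 24, 39, 63, …
Sym-product of L_f,L_g gives L₀ (≤ ord 1).
Integrate: L := L₀·Dx.
L = (3 + 5·x + 3·x^2)·Dx + (-2 + 4·x^2 + 2·x^3)·Dx^2  (order 2).
h: a_k = 0, -6, -9/2, -19/4, -189/32, -2409/320, -2621/256, -50661/3584, …
ICs: h(0) = 0, h′(0) = -6.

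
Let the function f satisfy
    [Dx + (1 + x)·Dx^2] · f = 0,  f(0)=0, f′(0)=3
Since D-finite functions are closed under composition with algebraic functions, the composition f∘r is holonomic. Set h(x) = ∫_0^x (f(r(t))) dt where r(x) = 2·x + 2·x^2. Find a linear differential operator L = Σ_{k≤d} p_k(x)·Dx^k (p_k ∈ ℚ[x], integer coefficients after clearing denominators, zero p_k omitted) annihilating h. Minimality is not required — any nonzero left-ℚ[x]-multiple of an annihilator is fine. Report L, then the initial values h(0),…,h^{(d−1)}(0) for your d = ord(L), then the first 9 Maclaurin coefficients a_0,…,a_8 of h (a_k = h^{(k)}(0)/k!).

f: a_k = 0, 3, -3/2, 1, -3/4, 3/5, -1/2, 3/7, -3/8, …
f∘r: x↦r, Dx↦Dx/r' in L_f ⇒ L₀.
h=∫₀ˣh₀: take L = L₀·Dx.
L = (4·x + 4·x^2)·Dx^2 + (1 + 4·x + 6·x^2 + 4·x^3)·Dx^3  (order 3).
h: a_k = 0, 0, 3, 0, -1, 6/5, -4/5, 0, 6/7, …
ICs: h(0) = 0, h′(0) = 0, h′′(0) = 6.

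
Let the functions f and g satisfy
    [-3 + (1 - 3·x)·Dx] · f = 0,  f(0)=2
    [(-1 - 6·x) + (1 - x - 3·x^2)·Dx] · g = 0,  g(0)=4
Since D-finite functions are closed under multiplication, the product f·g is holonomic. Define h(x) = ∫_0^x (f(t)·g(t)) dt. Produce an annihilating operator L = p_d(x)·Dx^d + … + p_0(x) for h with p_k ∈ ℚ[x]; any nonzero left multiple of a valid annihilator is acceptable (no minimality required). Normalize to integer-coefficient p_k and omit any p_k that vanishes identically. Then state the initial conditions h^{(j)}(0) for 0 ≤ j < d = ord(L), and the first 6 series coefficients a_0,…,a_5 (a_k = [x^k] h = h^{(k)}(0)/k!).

f: a_k = 2, 6, 18, 54, 162, 486, …
g: a_k = 4, 4, 16, 28, 76, 160, …
h₀=f·g: eliminate ⇒ L₀, order ≤ 1·1.
h=∫₀ˣh₀: take L = L₀·Dx.
L = (-4 + 27·x^2)·Dx + (1 - 4·x + 9·x^3)·Dx^2  (order 2).
h: a_k = 0, 8, 16, 128/3, 110, 1472/5, …
ICs: h(0) = 0, h′(0) = 8.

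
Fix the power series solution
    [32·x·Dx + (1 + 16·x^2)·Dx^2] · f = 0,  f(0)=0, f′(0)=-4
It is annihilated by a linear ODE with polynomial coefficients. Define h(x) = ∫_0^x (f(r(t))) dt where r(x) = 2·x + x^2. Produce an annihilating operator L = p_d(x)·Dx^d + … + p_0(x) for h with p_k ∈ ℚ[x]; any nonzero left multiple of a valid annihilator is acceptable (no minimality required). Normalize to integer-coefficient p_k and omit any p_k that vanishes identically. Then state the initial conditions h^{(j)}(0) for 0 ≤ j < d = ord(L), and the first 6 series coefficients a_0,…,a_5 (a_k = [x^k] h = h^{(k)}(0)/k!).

f: a_k = 0, -4, 0, 64/3, 0, -1024/5, …
h₀=f(r): pull back L_f along r ⇒ L₀.
∫: right-multiply L₀ by Dx.
L = (-1 + 128·x + 256·x^2 + 192·x^3 + 48·x^4)·Dx^2 + (1 + x + 64·x^2 + 128·x^3 + 80·x^4 + 16·x^5)·Dx^3  (order 3).
h: a_k = 0, 0, -4, -4/3, 128/3, 256/5, …
ICs: h(0) = 0, h′(0) = 0, h′′(0) = -8.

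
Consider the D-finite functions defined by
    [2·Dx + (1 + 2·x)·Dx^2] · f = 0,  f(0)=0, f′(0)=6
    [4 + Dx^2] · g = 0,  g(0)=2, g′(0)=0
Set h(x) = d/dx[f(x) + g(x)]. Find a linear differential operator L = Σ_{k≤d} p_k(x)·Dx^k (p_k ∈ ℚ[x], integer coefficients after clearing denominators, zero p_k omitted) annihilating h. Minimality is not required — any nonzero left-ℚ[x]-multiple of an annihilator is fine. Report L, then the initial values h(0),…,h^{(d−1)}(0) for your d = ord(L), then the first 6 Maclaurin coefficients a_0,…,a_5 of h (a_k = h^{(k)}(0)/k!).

L = (56 + 32·x + 32·x^2) + (12 + 40·x + 48·x^2 + 32·x^3)·Dx + (14 + 8·x + 8·x^2)·Dx^2 + (3 + 10·x + 12·x^2 + 8·x^3)·Dx^3  (order 3).
h: a_k = 6, -20, 24, -128/3, 96, -2896/15, …
ICs: h(0) = 6, h′(0) = -20, h′′(0) = 48.

f: a_k = 0, 6, -6, 8, -12, 96/5, …
g: a_k = 2, 0, -4, 0, 4/3, 0, …
h₀=f+g: left-lcm gives L₀, ord ≤ 4.
h=h₀': d/dx-closure on L₀ ⇒ L.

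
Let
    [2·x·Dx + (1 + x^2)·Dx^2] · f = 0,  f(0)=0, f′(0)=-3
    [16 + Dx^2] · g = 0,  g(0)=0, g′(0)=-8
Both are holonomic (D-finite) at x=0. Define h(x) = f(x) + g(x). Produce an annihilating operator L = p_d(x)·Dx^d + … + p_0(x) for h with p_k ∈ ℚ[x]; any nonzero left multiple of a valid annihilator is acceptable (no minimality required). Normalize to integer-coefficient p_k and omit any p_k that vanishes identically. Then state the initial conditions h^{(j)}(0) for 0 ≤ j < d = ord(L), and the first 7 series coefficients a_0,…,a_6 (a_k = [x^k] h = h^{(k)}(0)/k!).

f: a_k = 0, -3, 0, 1, 0, -3/5, 0, …
g: a_k = 0, -8, 0, 64/3, 0, -256/15, 0, …
h₀=f+g: left-lcm gives L₀, ord ≤ 4.
L = (64·x + 704·x^3 + 256·x^5)·Dx + (112 + 416·x^2 + 432·x^4 + 128·x^6)·Dx^2 + (4·x + 44·x^3 + 16·x^5)·Dx^3 + (7 + 26·x^2 + 27·x^4 + 8·x^6)·Dx^4  (order 4).
h: a_k = 0, -11, 0, 67/3, 0, -53/3, 0, …
ICs: h(0) = 0, h′(0) = -11, h′′(0) = 0, h′′′(0) = 134.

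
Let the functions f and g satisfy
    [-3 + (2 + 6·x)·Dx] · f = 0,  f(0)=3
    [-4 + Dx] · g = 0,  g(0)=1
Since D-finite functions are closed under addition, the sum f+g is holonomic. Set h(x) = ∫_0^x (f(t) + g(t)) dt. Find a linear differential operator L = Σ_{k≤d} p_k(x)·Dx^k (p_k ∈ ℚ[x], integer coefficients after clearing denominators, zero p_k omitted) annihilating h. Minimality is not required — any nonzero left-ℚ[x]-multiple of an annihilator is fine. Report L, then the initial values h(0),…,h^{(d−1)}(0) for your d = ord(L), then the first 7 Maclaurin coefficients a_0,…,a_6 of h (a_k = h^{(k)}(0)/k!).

f: a_k = 3, 9/2, -27/8, 81/16, -1215/128, 5103/256, -45927/1024, …
g: a_k = 1, 4, 8, 32/3, 32/3, 128/15, 256/45, …
Sum ⇒ L₀ = lclm(L_f,L_g) in ℚ(x)⟨Dx⟩.
h=∫h₀ ⇒ L = L₀·Dx.
L = (132 + 288·x)·Dx + (-73 - 384·x - 576·x^2)·Dx^2 + (10 + 78·x + 144·x^2)·Dx^3  (order 3).
h: a_k = 0, 4, 17/4, 37/24, 755/192, 451/1920, 109313/23040, …
ICs: h(0) = 0, h′(0) = 4, h′′(0) = 17/2.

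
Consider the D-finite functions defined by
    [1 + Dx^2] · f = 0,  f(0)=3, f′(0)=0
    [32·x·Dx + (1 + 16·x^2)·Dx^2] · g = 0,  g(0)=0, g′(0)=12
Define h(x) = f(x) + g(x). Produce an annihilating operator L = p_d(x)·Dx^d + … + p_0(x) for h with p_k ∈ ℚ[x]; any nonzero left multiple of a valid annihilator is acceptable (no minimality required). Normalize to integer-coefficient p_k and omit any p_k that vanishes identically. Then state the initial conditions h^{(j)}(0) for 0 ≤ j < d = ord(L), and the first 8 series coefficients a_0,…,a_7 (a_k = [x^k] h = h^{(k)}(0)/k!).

f: a_k = 3, 0, -3/2, 0, 1/8, 0, -1/240, 0, …
g: a_k = 0, 12, 0, -64, 0, 3072/5, 0, -49152/7, …
h₀=f+g: left-lcm gives L₀, ord ≤ 4.
L = (-6112·x + 99328·x^3 + 8192·x^5)·Dx + (-31 + 1072·x^2 + 25344·x^4 + 4096·x^6)·Dx^2 + (-6112·x + 99328·x^3 + 8192·x^5)·Dx^3 + (-31 + 1072·x^2 + 25344·x^4 + 4096·x^6)·Dx^4  (order 4).
h: a_k = 3, 12, -3/2, -64, 1/8, 3072/5, -1/240, -49152/7, …
ICs: h(0) = 3, h′(0) = 12, h′′(0) = -3, h′′′(0) = -384.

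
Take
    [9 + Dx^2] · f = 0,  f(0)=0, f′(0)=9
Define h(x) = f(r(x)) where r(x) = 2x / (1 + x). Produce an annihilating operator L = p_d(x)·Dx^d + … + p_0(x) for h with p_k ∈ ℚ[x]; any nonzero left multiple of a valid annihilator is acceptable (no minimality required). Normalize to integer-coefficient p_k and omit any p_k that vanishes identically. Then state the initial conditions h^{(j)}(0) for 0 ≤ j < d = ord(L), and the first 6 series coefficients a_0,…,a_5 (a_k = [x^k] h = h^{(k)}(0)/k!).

L = 36 + (2 + 6·x + 6·x^2 + 2·x^3)·Dx + (1 + 4·x + 6·x^2 + 4·x^3 + x^4)·Dx^2  (order 2).
h: a_k = 0, 18, -18, -90, 306, -2178/5, …
ICs: h(0) = 0, h′(0) = 18.

f: a_k = 0, 9, 0, -27/2, 0, 243/40, …
Change of var in L_f (x↦r) gives L₀.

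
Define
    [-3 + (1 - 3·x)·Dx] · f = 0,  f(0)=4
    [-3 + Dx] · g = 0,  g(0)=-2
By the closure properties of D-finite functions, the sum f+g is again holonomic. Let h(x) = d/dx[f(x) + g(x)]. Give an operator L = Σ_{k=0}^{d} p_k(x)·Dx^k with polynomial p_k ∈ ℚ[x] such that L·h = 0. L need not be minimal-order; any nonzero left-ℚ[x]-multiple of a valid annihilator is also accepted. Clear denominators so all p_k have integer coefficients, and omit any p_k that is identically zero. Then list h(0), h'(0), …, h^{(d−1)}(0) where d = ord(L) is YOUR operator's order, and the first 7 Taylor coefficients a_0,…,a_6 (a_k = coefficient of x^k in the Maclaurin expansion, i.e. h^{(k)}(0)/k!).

f: a_k = 4, 12, 36, 108, 324, 972, 2916, …
g: a_k = -2, -6, -9, -9, -27/4, -81/20, -81/40, …
Weyl lclm of L_f,L_g ⇒ L₀ (ord ≤ 2).
h=h₀': d/dx-closure on L₀ ⇒ L.
L = (36 + 54·x) + (-15 - 18·x + 27·x^2)·Dx + (1 - 9·x^2)·Dx^2  (order 2).
h: a_k = 6, 54, 297, 1269, 19359/4, 349677/20, 2449197/40, …
ICs: h(0) = 6, h′(0) = 54.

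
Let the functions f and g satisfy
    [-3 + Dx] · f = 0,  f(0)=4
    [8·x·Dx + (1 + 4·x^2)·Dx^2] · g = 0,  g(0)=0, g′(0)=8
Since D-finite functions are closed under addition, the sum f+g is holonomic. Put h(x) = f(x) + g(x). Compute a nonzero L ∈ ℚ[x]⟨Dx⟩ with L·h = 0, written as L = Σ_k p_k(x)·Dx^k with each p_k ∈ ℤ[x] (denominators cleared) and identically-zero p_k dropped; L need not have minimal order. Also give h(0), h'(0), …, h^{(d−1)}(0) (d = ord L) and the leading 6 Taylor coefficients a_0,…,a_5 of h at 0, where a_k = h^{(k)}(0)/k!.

f: a_k = 4, 12, 18, 18, 27/2, 81/10, …
g: a_k = 0, 8, 0, -32/3, 0, 128/5, …
h₀=f+g: left-lcm gives L₀, ord ≤ 3.
L = (24 - 72·x - 288·x^2 - 288·x^3)·Dx + (-17 + 24·x^2 - 144·x^4)·Dx^2 + (3 + 8·x + 24·x^2 + 32·x^3 + 48·x^4)·Dx^3  (order 3).
h: a_k = 4, 20, 18, 22/3, 27/2, 337/10, …
ICs: h(0) = 4, h′(0) = 20, h′′(0) = 36.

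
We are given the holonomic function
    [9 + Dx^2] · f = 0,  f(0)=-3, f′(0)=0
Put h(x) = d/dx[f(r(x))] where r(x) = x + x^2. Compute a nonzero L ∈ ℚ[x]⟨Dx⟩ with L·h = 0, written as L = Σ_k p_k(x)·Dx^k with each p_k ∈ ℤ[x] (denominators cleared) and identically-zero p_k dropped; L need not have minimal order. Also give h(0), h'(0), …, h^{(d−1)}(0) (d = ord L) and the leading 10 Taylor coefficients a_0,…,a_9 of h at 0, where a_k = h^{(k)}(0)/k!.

f: a_k = -3, 0, 27/2, 0, -81/8, 0, 243/80, 0, -2187/4480, 0, …
h₀=f(r): pull back L_f along r ⇒ L₀.
h=h₀': d/dx-closure on L₀ ⇒ L.
L = (21 + 72·x + 216·x^2 + 288·x^3 + 144·x^4) + (-6 - 12·x)·Dx + (1 + 4·x + 4·x^2)·Dx^2  (order 2).
h: a_k = 0, 27, 81, 27/2, -405/2, -13851/40, -6237/40, 156573/560, 286497/560, 1431027/4480, …
ICs: h(0) = 0, h′(0) = 27.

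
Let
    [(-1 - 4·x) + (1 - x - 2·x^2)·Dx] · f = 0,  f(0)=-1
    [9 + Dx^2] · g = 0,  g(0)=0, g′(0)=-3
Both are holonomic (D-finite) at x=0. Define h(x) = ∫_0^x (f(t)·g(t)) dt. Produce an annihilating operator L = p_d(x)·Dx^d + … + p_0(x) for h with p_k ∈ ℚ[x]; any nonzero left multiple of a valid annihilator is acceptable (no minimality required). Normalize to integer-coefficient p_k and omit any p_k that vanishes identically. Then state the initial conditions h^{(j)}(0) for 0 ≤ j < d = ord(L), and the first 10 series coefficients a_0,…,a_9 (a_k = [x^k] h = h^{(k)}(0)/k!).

L = (-5 + 9·x + 18·x^2)·Dx + (2 + 8·x)·Dx^2 + (-1 + x + 2·x^2)·Dx^3  (order 3).
h: a_k = 0, 0, 3/2, 1, 9/8, 21/10, 287/80, 243/40, 47679/4480, 31769/1680, …
ICs: h(0) = 0, h′(0) = 0, h′′(0) = 3.

f: a_k = -1, -1, -3, -5, -11, -21, -43, -85, -171, -341, …
g: a_k = 0, -3, 0, 9/2, 0, -81/40, 0, 243/560, 0, -243/4480, …
h₀=f·g: eliminate ⇒ L₀, order ≤ 1·2.
Integrate: L := L₀·Dx.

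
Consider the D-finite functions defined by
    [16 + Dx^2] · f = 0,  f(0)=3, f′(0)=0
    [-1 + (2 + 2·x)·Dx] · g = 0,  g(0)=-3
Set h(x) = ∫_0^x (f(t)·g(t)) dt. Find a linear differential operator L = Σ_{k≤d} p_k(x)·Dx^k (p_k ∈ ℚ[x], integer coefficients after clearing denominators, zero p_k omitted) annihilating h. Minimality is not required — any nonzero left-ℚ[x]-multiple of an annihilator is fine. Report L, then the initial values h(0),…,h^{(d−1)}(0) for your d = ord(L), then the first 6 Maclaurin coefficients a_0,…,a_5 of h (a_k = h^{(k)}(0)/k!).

L = (67 + 128·x + 64·x^2)·Dx + (-4 - 4·x)·Dx^2 + (4 + 8·x + 4·x^2)·Dx^3  (order 3).
h: a_k = 0, -9, -9/4, 195/8, 567/64, -2679/128, …
ICs: h(0) = 0, h′(0) = -9, h′′(0) = -9/2.

f: a_k = 3, 0, -24, 0, 32, 0, …
g: a_k = -3, -3/2, 3/8, -3/16, 15/128, -21/256, …
Sym-product of L_f,L_g gives L₀ (≤ ord 2).
h=∫h₀ ⇒ L = L₀·Dx.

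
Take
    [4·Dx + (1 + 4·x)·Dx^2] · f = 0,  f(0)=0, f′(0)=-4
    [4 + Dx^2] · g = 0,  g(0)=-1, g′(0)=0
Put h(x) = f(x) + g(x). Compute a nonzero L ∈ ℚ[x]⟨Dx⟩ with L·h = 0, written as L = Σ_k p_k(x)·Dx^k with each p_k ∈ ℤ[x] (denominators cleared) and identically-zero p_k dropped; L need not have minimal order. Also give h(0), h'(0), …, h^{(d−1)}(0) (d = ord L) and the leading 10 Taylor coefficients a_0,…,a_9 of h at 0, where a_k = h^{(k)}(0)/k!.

L = (400 + 128·x + 256·x^2)·Dx + (36 + 176·x + 192·x^2 + 256·x^3)·Dx^2 + (100 + 32·x + 64·x^2)·Dx^3 + (9 + 44·x + 48·x^2 + 64·x^3)·Dx^4  (order 4).
h: a_k = -1, -4, 10, -64/3, 190/3, -1024/5, 30724/45, -16384/7, 2580478/315, -262144/9, …
ICs: h(0) = -1, h′(0) = -4, h′′(0) = 20, h′′′(0) = -128.

f: a_k = 0, -4, 8, -64/3, 64, -1024/5, 2048/3, -16384/7, 8192, -262144/9, …
g: a_k = -1, 0, 2, 0, -2/3, 0, 4/45, 0, -2/315, 0, …
Weyl lclm of L_f,L_g ⇒ L₀ (ord ≤ 4).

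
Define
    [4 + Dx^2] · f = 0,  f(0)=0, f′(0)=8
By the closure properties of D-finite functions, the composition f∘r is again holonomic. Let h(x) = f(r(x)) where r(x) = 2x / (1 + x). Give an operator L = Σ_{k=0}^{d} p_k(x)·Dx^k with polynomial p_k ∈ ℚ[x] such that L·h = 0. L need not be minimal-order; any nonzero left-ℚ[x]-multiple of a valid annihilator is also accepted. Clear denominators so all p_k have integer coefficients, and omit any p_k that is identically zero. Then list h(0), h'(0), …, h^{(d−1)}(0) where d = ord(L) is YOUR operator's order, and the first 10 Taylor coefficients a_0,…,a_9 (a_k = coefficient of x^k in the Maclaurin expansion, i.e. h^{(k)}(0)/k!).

L = 16 + (2 + 6·x + 6·x^2 + 2·x^3)·Dx + (1 + 4·x + 6·x^2 + 4·x^3 + x^4)·Dx^2  (order 2).
h: a_k = 0, 16, -16, -80/3, 112, -3088/15, 240, -39376/315, -10064/45, 481648/567, …
ICs: h(0) = 0, h′(0) = 16.

f: a_k = 0, 8, 0, -16/3, 0, 16/15, 0, -32/315, 0, 16/2835, …
L₀ from L_f via x↦r, Dx↦r'^{-1}Dx.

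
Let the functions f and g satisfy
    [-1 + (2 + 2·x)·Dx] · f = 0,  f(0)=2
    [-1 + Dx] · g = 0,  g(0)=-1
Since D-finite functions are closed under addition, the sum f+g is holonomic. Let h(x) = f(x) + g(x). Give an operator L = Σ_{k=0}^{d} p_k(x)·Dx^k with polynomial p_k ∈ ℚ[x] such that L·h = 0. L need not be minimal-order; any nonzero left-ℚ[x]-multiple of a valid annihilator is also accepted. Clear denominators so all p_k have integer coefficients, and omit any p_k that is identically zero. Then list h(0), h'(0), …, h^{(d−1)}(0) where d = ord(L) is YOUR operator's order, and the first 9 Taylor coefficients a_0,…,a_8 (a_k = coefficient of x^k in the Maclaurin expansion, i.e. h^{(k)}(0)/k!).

f: a_k = 2, 1, -1/4, 1/8, -5/64, 7/128, -21/512, 33/1024, -429/16384, …
g: a_k = -1, -1, -1/2, -1/6, -1/24, -1/120, -1/720, -1/5040, -1/40320, …
Weyl lclm of L_f,L_g ⇒ L₀ (ord ≤ 2).
L = (3 + 2·x) + (-5 - 8·x - 4·x^2)·Dx + (2 + 6·x + 4·x^2)·Dx^2  (order 2).
h: a_k = 1, 0, -3/4, -1/24, -23/192, 89/1920, -977/23040, 10331/322560, -135263/5160960, …
ICs: h(0) = 1, h′(0) = 0.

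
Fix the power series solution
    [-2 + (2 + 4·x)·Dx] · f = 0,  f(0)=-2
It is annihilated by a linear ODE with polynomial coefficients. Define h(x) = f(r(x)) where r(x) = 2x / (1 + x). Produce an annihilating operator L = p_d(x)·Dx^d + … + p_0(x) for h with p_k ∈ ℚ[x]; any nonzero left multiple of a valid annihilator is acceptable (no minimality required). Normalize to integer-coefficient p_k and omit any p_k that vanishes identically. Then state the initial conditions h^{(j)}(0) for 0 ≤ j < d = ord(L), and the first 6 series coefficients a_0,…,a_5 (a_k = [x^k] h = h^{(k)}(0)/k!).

f: a_k = -2, -2, 1, -1, 5/4, -7/4, …
Substitute x→r, Dx→(1/r')Dx; clear ⇒ L₀.
L = -2 + (1 + 6·x + 5·x^2)·Dx  (order 1).
h: a_k = -2, -4, 8, -20, 60, -204, …
ICs: h(0) = -2.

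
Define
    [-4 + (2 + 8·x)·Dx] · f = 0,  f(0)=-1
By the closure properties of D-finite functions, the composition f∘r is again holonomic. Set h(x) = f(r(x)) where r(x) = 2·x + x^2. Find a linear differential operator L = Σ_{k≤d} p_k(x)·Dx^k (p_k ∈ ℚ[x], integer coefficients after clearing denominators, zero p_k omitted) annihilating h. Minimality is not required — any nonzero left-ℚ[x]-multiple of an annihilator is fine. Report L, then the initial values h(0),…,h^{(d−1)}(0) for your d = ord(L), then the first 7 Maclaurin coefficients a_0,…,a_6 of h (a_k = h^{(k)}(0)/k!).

L = (-4 - 4·x) + (1 + 8·x + 4·x^2)·Dx  (order 1).
h: a_k = -1, -4, 6, -24, 114, -600, 3372, …
ICs: h(0) = -1.

f: a_k = -1, -2, 2, -4, 10, -28, 84, …
Change of var in L_f (x↦r) gives L₀.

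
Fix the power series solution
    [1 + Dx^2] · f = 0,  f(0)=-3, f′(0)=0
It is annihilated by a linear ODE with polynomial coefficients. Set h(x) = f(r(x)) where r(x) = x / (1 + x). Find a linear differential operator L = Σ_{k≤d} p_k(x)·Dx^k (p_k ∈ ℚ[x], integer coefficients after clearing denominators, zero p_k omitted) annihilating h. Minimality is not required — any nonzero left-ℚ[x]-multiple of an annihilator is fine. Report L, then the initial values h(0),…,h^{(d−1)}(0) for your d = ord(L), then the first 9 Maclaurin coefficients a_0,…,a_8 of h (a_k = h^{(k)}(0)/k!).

L = 1 + (2 + 6·x + 6·x^2 + 2·x^3)·Dx + (1 + 4·x + 6·x^2 + 4·x^3 + x^4)·Dx^2  (order 2).
h: a_k = -3, 0, 3/2, -3, 35/8, -11/2, 1501/240, -261/40, 16699/2688, …
ICs: h(0) = -3, h′(0) = 0.

f: a_k = -3, 0, 3/2, 0, -1/8, 0, 1/240, 0, -1/13440, …
f∘r: x↦r, Dx↦Dx/r' in L_f ⇒ L₀.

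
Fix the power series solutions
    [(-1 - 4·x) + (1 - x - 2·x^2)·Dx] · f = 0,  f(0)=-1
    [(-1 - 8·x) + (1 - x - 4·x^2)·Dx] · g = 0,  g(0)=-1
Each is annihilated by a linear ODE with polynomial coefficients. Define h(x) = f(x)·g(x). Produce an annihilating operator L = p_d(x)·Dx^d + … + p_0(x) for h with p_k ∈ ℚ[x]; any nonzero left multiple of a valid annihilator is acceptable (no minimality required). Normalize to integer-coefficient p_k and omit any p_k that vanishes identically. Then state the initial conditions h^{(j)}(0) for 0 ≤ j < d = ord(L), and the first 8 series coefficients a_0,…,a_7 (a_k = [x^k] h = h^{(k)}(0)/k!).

f: a_k = -1, -1, -3, -5, -11, -21, -43, -85, …
g: a_k = -1, -1, -5, -9, -29, -65, -181, -441, …
L₀ := L_f ⊗_s L_g (sym. prod.), ord ≤ 1.
L = (-2 - 10·x + 18·x^2 + 32·x^3) + (1 - 2·x - 5·x^2 + 6·x^3 + 8·x^4)·Dx  (order 1).
h: a_k = 1, 2, 9, 22, 69, 178, 497, 1294, …
ICs: h(0) = 1.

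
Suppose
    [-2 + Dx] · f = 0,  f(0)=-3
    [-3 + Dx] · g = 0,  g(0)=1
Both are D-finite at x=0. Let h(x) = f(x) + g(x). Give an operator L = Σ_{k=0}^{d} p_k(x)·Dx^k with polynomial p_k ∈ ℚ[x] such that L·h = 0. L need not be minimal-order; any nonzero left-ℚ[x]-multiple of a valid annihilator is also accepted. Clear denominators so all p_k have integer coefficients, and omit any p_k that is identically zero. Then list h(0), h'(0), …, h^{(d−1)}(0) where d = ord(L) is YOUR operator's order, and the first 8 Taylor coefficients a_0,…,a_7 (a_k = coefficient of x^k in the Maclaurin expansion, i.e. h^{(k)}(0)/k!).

f: a_k = -3, -6, -6, -4, -2, -4/5, -4/15, -8/105, …
g: a_k = 1, 3, 9/2, 9/2, 27/8, 81/40, 81/80, 243/560, …
h₀=f+g: left-lcm gives L₀, ord ≤ 2.
L = 6 - 5·Dx + Dx^2  (order 2).
h: a_k = -2, -3, -3/2, 1/2, 11/8, 49/40, 179/240, 601/1680, …
ICs: h(0) = -2, h′(0) = -3.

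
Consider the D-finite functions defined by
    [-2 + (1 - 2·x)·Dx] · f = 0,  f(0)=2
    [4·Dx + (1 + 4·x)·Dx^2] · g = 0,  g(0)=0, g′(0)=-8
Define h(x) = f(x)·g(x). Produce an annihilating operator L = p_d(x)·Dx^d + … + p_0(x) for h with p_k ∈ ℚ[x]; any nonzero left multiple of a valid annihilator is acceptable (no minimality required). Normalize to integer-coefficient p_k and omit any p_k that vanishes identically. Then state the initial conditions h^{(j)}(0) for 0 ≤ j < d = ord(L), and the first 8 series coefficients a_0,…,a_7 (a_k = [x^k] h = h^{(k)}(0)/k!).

L = 8 + 24·x·Dx + (-1 - 2·x + 8·x^2)·Dx^2  (order 2).
h: a_k = 0, -16, 0, -256/3, 256/3, -9728/15, 7168/5, -227328/35, …
ICs: h(0) = 0, h′(0) = -16.

f: a_k = 2, 4, 8, 16, 32, 64, 128, 256, …
g: a_k = 0, -8, 16, -128/3, 128, -2048/5, 4096/3, -32768/7, …
Product ⇒ symmetric product L₀, ord ≤ 2.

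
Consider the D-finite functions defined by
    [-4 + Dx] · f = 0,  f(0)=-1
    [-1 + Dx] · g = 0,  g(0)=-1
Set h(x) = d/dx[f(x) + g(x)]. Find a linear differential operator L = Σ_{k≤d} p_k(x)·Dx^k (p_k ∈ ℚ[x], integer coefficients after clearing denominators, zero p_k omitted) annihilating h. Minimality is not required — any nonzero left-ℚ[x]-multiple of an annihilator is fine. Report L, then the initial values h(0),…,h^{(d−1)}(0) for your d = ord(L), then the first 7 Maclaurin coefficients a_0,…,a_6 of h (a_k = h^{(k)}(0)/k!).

L = 4 - 5·Dx + Dx^2  (order 2).
h: a_k = -5, -17, -65/2, -257/6, -1025/24, -4097/120, -3277/144, …
ICs: h(0) = -5, h′(0) = -17.

f: a_k = -1, -4, -8, -32/3, -32/3, -128/15, -256/45, …
g: a_k = -1, -1, -1/2, -1/6, -1/24, -1/120, -1/720, …
Weyl lclm of L_f,L_g ⇒ L₀ (ord ≤ 2).
Derive L from L₀ (diff closure).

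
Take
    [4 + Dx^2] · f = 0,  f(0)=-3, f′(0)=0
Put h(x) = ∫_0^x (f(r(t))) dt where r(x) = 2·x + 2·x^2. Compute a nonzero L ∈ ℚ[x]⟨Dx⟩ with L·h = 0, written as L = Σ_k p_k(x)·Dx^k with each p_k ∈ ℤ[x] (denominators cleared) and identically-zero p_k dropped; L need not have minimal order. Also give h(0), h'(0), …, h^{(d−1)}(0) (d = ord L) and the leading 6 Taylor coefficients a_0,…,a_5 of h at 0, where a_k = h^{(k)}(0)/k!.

f: a_k = -3, 0, 6, 0, -2, 0, …
Substitute x→r, Dx→(1/r')Dx; clear ⇒ L₀.
Integrate: L := L₀·Dx.
L = (16 + 96·x + 192·x^2 + 128·x^3)·Dx - 2·Dx^2 + (1 + 2·x)·Dx^3  (order 3).
h: a_k = 0, -3, 0, 8, 12, -8/5, …
ICs: h(0) = 0, h′(0) = -3, h′′(0) = 0.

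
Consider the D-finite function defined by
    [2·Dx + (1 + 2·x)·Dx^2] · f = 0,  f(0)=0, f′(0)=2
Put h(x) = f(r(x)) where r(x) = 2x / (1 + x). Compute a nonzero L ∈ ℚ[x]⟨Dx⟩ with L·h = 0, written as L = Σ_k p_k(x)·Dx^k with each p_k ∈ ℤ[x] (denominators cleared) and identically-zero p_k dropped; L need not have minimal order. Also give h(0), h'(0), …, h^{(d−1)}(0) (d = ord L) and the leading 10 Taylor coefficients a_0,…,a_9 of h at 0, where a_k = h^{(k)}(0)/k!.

f: a_k = 0, 2, -2, 8/3, -4, 32/5, -32/3, 128/7, -32, 512/9, …
L₀ from L_f via x↦r, Dx↦r'^{-1}Dx.
L = (6 + 10·x)·Dx + (1 + 6·x + 5·x^2)·Dx^2  (order 2).
h: a_k = 0, 4, -12, 124/3, -156, 3124/5, -2604, 78124/7, -48828, 1953124/9, …
ICs: h(0) = 0, h′(0) = 4.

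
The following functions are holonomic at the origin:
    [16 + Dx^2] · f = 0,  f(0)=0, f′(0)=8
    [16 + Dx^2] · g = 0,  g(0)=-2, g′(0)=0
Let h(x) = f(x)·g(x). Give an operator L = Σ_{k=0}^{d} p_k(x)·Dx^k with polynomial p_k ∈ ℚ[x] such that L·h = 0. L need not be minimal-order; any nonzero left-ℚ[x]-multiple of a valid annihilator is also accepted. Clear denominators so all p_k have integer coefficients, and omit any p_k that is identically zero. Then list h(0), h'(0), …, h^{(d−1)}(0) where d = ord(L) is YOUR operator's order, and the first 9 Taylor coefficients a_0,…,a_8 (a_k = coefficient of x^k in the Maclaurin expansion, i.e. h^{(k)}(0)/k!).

L = 64·Dx + Dx^3  (order 3).
h: a_k = 0, -16, 0, 512/3, 0, -8192/15, 0, 262144/315, 0, …
ICs: h(0) = 0, h′(0) = -16, h′′(0) = 0.

f: a_k = 0, 8, 0, -64/3, 0, 256/15, 0, -2048/315, 0, …
g: a_k = -2, 0, 16, 0, -64/3, 0, 512/45, 0, -1024/315, …
L₀ := L_f ⊗_s L_g (sym. prod.), ord ≤ 4.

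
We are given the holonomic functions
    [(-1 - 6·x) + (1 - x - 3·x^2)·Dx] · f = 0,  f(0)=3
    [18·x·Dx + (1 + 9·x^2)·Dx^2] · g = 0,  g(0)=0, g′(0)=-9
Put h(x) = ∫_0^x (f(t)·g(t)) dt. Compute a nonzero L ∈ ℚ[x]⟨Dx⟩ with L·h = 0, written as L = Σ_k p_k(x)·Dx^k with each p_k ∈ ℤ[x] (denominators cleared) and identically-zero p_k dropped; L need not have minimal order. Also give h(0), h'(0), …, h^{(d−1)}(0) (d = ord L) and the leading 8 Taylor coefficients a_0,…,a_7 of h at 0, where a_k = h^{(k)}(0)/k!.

L = (6 + 18·x + 162·x^2)·Dx + (2 - 6·x + 36·x^2 + 162·x^3)·Dx^2 + (-1 + x - 6·x^2 + 9·x^3 + 27·x^4)·Dx^3  (order 3).
h: a_k = 0, 0, -27/2, -9, -27/4, -108/5, -522/5, -4752/35, …
ICs: h(0) = 0, h′(0) = 0, h′′(0) = -27.

f: a_k = 3, 3, 12, 21, 57, 120, 291, 651, …
g: a_k = 0, -9, 0, 27, 0, -729/5, 0, 6561/7, …
L₀ := L_f ⊗_s L_g (sym. prod.), ord ≤ 2.
Integrate: L := L₀·Dx.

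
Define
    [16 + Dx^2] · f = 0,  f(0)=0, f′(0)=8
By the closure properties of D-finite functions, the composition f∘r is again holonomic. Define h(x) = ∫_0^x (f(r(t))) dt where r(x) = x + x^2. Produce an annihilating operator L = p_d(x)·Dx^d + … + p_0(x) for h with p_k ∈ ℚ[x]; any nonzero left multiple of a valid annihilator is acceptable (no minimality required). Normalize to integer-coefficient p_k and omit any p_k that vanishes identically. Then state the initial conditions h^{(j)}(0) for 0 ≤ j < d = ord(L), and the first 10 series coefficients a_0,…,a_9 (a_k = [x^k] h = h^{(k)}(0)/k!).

L = (16 + 96·x + 192·x^2 + 128·x^3)·Dx - 2·Dx^2 + (1 + 2·x)·Dx^3  (order 3).
h: a_k = 0, 0, 4, 8/3, -16/3, -64/5, -352/45, 64/7, 6464/315, 5632/405, …
ICs: h(0) = 0, h′(0) = 0, h′′(0) = 8.

f: a_k = 0, 8, 0, -64/3, 0, 256/15, 0, -2048/315, 0, 4096/2835, …
f∘r: x↦r, Dx↦Dx/r' in L_f ⇒ L₀.
∫: right-multiply L₀ by Dx.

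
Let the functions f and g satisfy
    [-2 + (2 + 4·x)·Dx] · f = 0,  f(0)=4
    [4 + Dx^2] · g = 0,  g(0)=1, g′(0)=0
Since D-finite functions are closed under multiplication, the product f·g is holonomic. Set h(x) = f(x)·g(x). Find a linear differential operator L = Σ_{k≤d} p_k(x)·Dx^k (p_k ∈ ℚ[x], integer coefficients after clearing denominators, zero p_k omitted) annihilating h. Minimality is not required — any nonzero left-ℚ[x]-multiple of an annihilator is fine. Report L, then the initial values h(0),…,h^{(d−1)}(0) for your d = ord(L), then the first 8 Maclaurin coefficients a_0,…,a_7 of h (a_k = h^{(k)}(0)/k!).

f: a_k = 4, 4, -2, 2, -5/2, 7/2, -21/4, 33/4, …
g: a_k = 1, 0, -2, 0, 2/3, 0, -4/45, 0, …
h₀=f·g: eliminate ⇒ L₀, order ≤ 1·2.
L = (7 + 16·x + 16·x^2) + (-2 - 4·x)·Dx + (1 + 4·x + 4·x^2)·Dx^2  (order 2).
h: a_k = 4, 4, -10, -6, 25/6, 13/6, -349/180, 401/180, …
ICs: h(0) = 4, h′(0) = 4.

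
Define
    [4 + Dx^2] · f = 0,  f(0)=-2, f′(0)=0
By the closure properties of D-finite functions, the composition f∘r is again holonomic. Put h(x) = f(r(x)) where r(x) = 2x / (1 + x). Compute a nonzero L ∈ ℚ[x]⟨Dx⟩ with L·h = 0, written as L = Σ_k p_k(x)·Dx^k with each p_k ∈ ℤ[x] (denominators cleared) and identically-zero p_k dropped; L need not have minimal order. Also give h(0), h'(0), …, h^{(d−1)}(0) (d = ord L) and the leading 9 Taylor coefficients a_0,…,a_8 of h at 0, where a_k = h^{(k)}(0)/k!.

L = 16 + (2 + 6·x + 6·x^2 + 2·x^3)·Dx + (1 + 4·x + 6·x^2 + 4·x^3 + x^4)·Dx^2  (order 2).
h: a_k = -2, 0, 16, -32, 80/3, 64/3, -5488/45, 1312/5, -25136/63, …
ICs: h(0) = -2, h′(0) = 0.

f: a_k = -2, 0, 4, 0, -4/3, 0, 8/45, 0, -4/315, …
Change of var in L_f (x↦r) gives L₀.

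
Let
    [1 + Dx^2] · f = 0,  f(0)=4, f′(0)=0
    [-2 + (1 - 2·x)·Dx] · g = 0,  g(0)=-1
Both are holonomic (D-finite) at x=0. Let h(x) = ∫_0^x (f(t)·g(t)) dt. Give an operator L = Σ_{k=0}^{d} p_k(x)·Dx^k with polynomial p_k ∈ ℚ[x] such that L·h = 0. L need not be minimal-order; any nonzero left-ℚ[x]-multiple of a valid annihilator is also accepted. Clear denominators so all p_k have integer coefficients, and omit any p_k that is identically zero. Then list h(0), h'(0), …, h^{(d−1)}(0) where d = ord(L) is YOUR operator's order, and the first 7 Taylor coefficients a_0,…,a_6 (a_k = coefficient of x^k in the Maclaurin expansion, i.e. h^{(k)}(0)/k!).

L = (-1 + 2·x)·Dx + 4·Dx^2 + (-1 + 2·x)·Dx^3  (order 3).
h: a_k = 0, -4, -4, -14/3, -7, -337/30, -337/18, …
ICs: h(0) = 0, h′(0) = -4, h′′(0) = -8.

f: a_k = 4, 0, -2, 0, 1/6, 0, -1/180, …
g: a_k = -1, -2, -4, -8, -16, -32, -64, …
f·g: L₀ = L_f ⊗_s L_g, ord ≤ 2·1.
Integrate: L := L₀·Dx.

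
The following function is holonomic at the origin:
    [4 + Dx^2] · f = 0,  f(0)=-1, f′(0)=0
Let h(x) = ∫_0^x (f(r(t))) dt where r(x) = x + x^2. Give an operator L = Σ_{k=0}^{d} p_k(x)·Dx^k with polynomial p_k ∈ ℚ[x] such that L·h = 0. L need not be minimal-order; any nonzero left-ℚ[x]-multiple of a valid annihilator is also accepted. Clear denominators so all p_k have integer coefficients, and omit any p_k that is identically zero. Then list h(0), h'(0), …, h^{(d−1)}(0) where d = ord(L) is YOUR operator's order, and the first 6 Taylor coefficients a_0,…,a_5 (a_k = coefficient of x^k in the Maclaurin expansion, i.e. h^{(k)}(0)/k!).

L = (4 + 24·x + 48·x^2 + 32·x^3)·Dx - 2·Dx^2 + (1 + 2·x)·Dx^3  (order 3).
h: a_k = 0, -1, 0, 2/3, 1, 4/15, …
ICs: h(0) = 0, h′(0) = -1, h′′(0) = 0.

f: a_k = -1, 0, 2, 0, -2/3, 0, …
Change of var in L_f (x↦r) gives L₀.
h=∫₀ˣh₀: take L = L₀·Dx.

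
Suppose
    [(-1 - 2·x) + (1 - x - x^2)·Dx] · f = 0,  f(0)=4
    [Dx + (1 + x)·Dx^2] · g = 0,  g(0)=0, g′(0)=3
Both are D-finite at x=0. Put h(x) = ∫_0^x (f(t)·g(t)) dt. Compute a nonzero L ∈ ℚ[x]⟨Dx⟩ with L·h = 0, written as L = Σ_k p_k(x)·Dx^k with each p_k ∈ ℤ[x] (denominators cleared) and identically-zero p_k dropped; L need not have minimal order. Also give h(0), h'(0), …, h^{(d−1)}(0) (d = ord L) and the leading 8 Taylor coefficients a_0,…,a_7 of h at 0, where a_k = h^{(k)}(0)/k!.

L = (3 + 4·x)·Dx + (1 + 7·x + 5·x^2)·Dx^2 + (-1 + 2·x^2 + x^3)·Dx^3  (order 3).
h: a_k = 0, 0, 6, 2, 11/2, 5, 247/30, 362/35, …
ICs: h(0) = 0, h′(0) = 0, h′′(0) = 12.

f: a_k = 4, 4, 8, 12, 20, 32, 52, 84, …
g: a_k = 0, 3, -3/2, 1, -3/4, 3/5, -1/2, 3/7, …
h₀=f·g: eliminate ⇒ L₀, order ≤ 1·2.
Integrate: L := L₀·Dx.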